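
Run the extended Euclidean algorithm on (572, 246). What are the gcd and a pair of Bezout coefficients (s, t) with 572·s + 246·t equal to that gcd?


Euclidean algorithm on (572, 246) — divide until remainder is 0:
  572 = 2 · 246 + 80
  246 = 3 · 80 + 6
  80 = 13 · 6 + 2
  6 = 3 · 2 + 0
gcd(572, 246) = 2.
Track Bezout coefficients alongside the remainders: start with r₀ = 572 = a·1 + b·0 (s = 1, t = 0) and r₁ = 246 = a·0 + b·1 (s = 0, t = 1); each new remainder r_{k+1} = r_{k-1} − q_k·r_k inherits s_{k+1} = s_{k-1} − q_k·s_k, t_{k+1} = t_{k-1} − q_k·t_k, so r_k = a·s_k + b·t_k at every step:
  q = 2: r = 80, s = 1 − 2·0 = 1, t = 0 − 2·1 = -2  (check: 572·1 + 246·(-2) = 80)
  q = 3: r = 6, s = 0 − 3·1 = -3, t = 1 − 3·(-2) = 7  (check: 572·(-3) + 246·7 = 6)
  q = 13: r = 2, s = 1 − 13·(-3) = 40, t = -2 − 13·7 = -93  (check: 572·40 + 246·(-93) = 2)
The row with r = 2 (the gcd) gives the Bezout coefficients s = 40, t = -93.
Result: 572 · (40) + 246 · (-93) = 2.

gcd(572, 246) = 2; s = 40, t = -93 (check: 572·40 + 246·(-93) = 2).


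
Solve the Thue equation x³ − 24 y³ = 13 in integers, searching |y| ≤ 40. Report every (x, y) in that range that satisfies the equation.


The equation is x³ - 24y³ = 13. For fixed y, x³ = 24·y³ + 13, so a solution requires the RHS to be a perfect cube.
Strategy: iterate y from -40 to 40, compute RHS = 24·y³ + 13, and check whether it is a (positive or negative) perfect cube.
Check small values of y:
  y = 0: RHS = 13 is not a perfect cube.
  y = 1: RHS = 37 is not a perfect cube.
  y = -1: RHS = -11 is not a perfect cube.
  y = 2: RHS = 205 is not a perfect cube.
  y = -2: RHS = -179 is not a perfect cube.
  y = 3: RHS = 661 is not a perfect cube.
  y = -3: RHS = -635 is not a perfect cube.
Continuing the search up to |y| = 40 finds no solutions either.
No (x, y) in the scanned range satisfies the equation.

No integer solutions with |y| ≤ 40.


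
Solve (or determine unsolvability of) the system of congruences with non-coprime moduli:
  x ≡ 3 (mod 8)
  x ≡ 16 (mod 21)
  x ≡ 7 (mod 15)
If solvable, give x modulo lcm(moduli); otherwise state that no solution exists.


Moduli 8, 21, 15 are not pairwise coprime, so CRT works modulo lcm(m_i) when all pairwise compatibility conditions hold.
Pairwise compatibility: gcd(m_i, m_j) must divide a_i - a_j for every pair.
Merge one congruence at a time:
  Start: x ≡ 3 (mod 8).
  Combine with x ≡ 16 (mod 21): gcd(8, 21) = 1; 16 - 3 = 13, which IS divisible by 1, so compatible.
    Write x = 3 + 8·t and substitute into x ≡ 16 (mod 21): 8·t ≡ 16 − 3 = 13 (mod 21).
    The inverse of 8 mod 21 is 8 (since 8·8 = 64 = 3·21 + 1), so t ≡ 8·13 = 104 ≡ 20 (mod 21).
    Then x = 3 + 8·20 = 163, valid modulo lcm(8, 21) = 168: x ≡ 163 (mod 168).
  Combine with x ≡ 7 (mod 15): gcd(168, 15) = 3; 7 - 163 = -156, which IS divisible by 3, so compatible.
    Write x = 163 + 168·t and substitute into x ≡ 7 (mod 15): 168·t ≡ 7 − 163 = -156 (mod 15).
    Divide the congruence (and modulus) by g = 3: 56·t ≡ -52 (mod 5).
    Reduce coefficients mod 5: 1·t ≡ 3 (mod 5).
    So t ≡ 3 (mod 5).
    Then x = 163 + 168·3 = 667, valid modulo lcm(168, 15) = 840: x ≡ 667 (mod 840).
Verify: 667 mod 8 = 3, 667 mod 21 = 16, 667 mod 15 = 7.

x ≡ 667 (mod 840).


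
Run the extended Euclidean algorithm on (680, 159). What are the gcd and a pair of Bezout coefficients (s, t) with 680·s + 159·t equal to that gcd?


Euclidean algorithm on (680, 159) — divide until remainder is 0:
  680 = 4 · 159 + 44
  159 = 3 · 44 + 27
  44 = 1 · 27 + 17
  27 = 1 · 17 + 10
  17 = 1 · 10 + 7
  10 = 1 · 7 + 3
  7 = 2 · 3 + 1
  3 = 3 · 1 + 0
gcd(680, 159) = 1.
Track Bezout coefficients alongside the remainders: start with r₀ = 680 = a·1 + b·0 (s = 1, t = 0) and r₁ = 159 = a·0 + b·1 (s = 0, t = 1); each new remainder r_{k+1} = r_{k-1} − q_k·r_k inherits s_{k+1} = s_{k-1} − q_k·s_k, t_{k+1} = t_{k-1} − q_k·t_k, so r_k = a·s_k + b·t_k at every step:
  q = 4: r = 44, s = 1 − 4·0 = 1, t = 0 − 4·1 = -4  (check: 680·1 + 159·(-4) = 44)
  q = 3: r = 27, s = 0 − 3·1 = -3, t = 1 − 3·(-4) = 13  (check: 680·(-3) + 159·13 = 27)
  q = 1: r = 17, s = 1 − 1·(-3) = 4, t = -4 − 1·13 = -17  (check: 680·4 + 159·(-17) = 17)
  q = 1: r = 10, s = -3 − 1·4 = -7, t = 13 − 1·(-17) = 30  (check: 680·(-7) + 159·30 = 10)
  q = 1: r = 7, s = 4 − 1·(-7) = 11, t = -17 − 1·30 = -47  (check: 680·11 + 159·(-47) = 7)
  q = 1: r = 3, s = -7 − 1·11 = -18, t = 30 − 1·(-47) = 77  (check: 680·(-18) + 159·77 = 3)
  q = 2: r = 1, s = 11 − 2·(-18) = 47, t = -47 − 2·77 = -201  (check: 680·47 + 159·(-201) = 1)
The row with r = 1 (the gcd) gives the Bezout coefficients s = 47, t = -201.
Result: 680 · (47) + 159 · (-201) = 1.

gcd(680, 159) = 1; s = 47, t = -201 (check: 680·47 + 159·(-201) = 1).


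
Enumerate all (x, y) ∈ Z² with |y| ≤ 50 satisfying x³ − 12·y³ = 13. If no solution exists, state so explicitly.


The equation is x³ - 12y³ = 13. For fixed y, x³ = 12·y³ + 13, so a solution requires the RHS to be a perfect cube.
Strategy: iterate y from -50 to 50, compute RHS = 12·y³ + 13, and check whether it is a (positive or negative) perfect cube.
Check small values of y:
  y = 0: RHS = 13 is not a perfect cube.
  y = 1: RHS = 25 is not a perfect cube.
  y = -1: RHS = 1 = (1)³ ⇒ x = 1 works.
  y = 2: RHS = 109 is not a perfect cube.
  y = -2: RHS = -83 is not a perfect cube.
  y = 3: RHS = 337 is not a perfect cube.
  y = -3: RHS = -311 is not a perfect cube.
Continuing the search up to |y| = 50 finds no further solutions beyond those listed.
Collected solutions: (1, -1).

Solutions (with |y| ≤ 50): (1, -1).


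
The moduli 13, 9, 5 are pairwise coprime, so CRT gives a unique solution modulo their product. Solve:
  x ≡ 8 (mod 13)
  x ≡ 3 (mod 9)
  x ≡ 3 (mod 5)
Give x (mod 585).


Moduli 13, 9, 5 are pairwise coprime; by CRT there is a unique solution modulo M = 13 · 9 · 5 = 585.
Solve pairwise, accumulating the modulus:
  Start with x ≡ 8 (mod 13).
  Combine with x ≡ 3 (mod 9): since gcd(13, 9) = 1, we get a unique residue mod 117.
    Write x = 8 + 13·t and substitute into x ≡ 3 (mod 9): 13·t ≡ 3 − 8 = -5 (mod 9).
    Reduce coefficients mod 9: 4·t ≡ 4 (mod 9).
    The inverse of 4 mod 9 is 7 (since 4·7 = 28 = 3·9 + 1), so t ≡ 7·4 = 28 ≡ 1 (mod 9).
    Then x = 8 + 13·1 = 21, valid modulo lcm(13, 9) = 117: x ≡ 21 (mod 117).
  Combine with x ≡ 3 (mod 5): since gcd(117, 5) = 1, we get a unique residue mod 585.
    Write x = 21 + 117·t and substitute into x ≡ 3 (mod 5): 117·t ≡ 3 − 21 = -18 (mod 5).
    Reduce coefficients mod 5: 2·t ≡ 2 (mod 5).
    The inverse of 2 mod 5 is 3 (since 2·3 = 6 = 1·5 + 1), so t ≡ 3·2 = 6 ≡ 1 (mod 5).
    Then x = 21 + 117·1 = 138, valid modulo lcm(117, 5) = 585: x ≡ 138 (mod 585).
Verify: 138 mod 13 = 8 ✓, 138 mod 9 = 3 ✓, 138 mod 5 = 3 ✓.

x ≡ 138 (mod 585).


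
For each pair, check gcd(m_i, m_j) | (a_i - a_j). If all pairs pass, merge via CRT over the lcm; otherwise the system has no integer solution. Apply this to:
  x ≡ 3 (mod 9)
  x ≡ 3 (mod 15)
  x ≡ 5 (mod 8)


Moduli 9, 15, 8 are not pairwise coprime, so CRT works modulo lcm(m_i) when all pairwise compatibility conditions hold.
Pairwise compatibility: gcd(m_i, m_j) must divide a_i - a_j for every pair.
Merge one congruence at a time:
  Start: x ≡ 3 (mod 9).
  Combine with x ≡ 3 (mod 15): gcd(9, 15) = 3; 3 - 3 = 0, which IS divisible by 3, so compatible.
    Write x = 3 + 9·t and substitute into x ≡ 3 (mod 15): 9·t ≡ 3 − 3 = 0 (mod 15).
    Divide the congruence (and modulus) by g = 3: 3·t ≡ 0 (mod 5).
    The inverse of 3 mod 5 is 2 (since 3·2 = 6 = 1·5 + 1), so t ≡ 2·0 = 0 ≡ 0 (mod 5).
    Then x = 3 + 9·0 = 3, valid modulo lcm(9, 15) = 45: x ≡ 3 (mod 45).
  Combine with x ≡ 5 (mod 8): gcd(45, 8) = 1; 5 - 3 = 2, which IS divisible by 1, so compatible.
    Write x = 3 + 45·t and substitute into x ≡ 5 (mod 8): 45·t ≡ 5 − 3 = 2 (mod 8).
    Reduce coefficients mod 8: 5·t ≡ 2 (mod 8).
    The inverse of 5 mod 8 is 5 (since 5·5 = 25 = 3·8 + 1), so t ≡ 5·2 = 10 ≡ 2 (mod 8).
    Then x = 3 + 45·2 = 93, valid modulo lcm(45, 8) = 360: x ≡ 93 (mod 360).
Verify: 93 mod 9 = 3, 93 mod 15 = 3, 93 mod 8 = 5.

x ≡ 93 (mod 360).


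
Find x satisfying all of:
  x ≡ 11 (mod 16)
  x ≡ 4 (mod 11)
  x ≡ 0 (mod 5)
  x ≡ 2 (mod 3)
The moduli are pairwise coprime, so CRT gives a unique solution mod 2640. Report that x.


Product of moduli M = 16 · 11 · 5 · 3 = 2640.
Merge one congruence at a time:
  Start: x ≡ 11 (mod 16).
  Combine with x ≡ 4 (mod 11); new modulus lcm = 176.
    Write x = 11 + 16·t and substitute into x ≡ 4 (mod 11): 16·t ≡ 4 − 11 = -7 (mod 11).
    Reduce coefficients mod 11: 5·t ≡ 4 (mod 11).
    The inverse of 5 mod 11 is 9 (since 5·9 = 45 = 4·11 + 1), so t ≡ 9·4 = 36 ≡ 3 (mod 11).
    Then x = 11 + 16·3 = 59, valid modulo lcm(16, 11) = 176: x ≡ 59 (mod 176).
  Combine with x ≡ 0 (mod 5); new modulus lcm = 880.
    Write x = 59 + 176·t and substitute into x ≡ 0 (mod 5): 176·t ≡ 0 − 59 = -59 (mod 5).
    Reduce coefficients mod 5: 1·t ≡ 1 (mod 5).
    So t ≡ 1 (mod 5).
    Then x = 59 + 176·1 = 235, valid modulo lcm(176, 5) = 880: x ≡ 235 (mod 880).
  Combine with x ≡ 2 (mod 3); new modulus lcm = 2640.
    Write x = 235 + 880·t and substitute into x ≡ 2 (mod 3): 880·t ≡ 2 − 235 = -233 (mod 3).
    Reduce coefficients mod 3: 1·t ≡ 1 (mod 3).
    So t ≡ 1 (mod 3).
    Then x = 235 + 880·1 = 1115, valid modulo lcm(880, 3) = 2640: x ≡ 1115 (mod 2640).
Verify against each original: 1115 mod 16 = 11, 1115 mod 11 = 4, 1115 mod 5 = 0, 1115 mod 3 = 2.

x ≡ 1115 (mod 2640).


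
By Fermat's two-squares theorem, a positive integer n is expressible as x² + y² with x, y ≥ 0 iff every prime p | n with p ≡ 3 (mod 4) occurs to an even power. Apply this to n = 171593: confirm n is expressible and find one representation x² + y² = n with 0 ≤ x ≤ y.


Step 1: Factor n = 171593 = 29 · 61 · 97.
Step 2: Check the mod-4 condition on each prime factor: 29 ≡ 1 (mod 4), exponent 1; 61 ≡ 1 (mod 4), exponent 1; 97 ≡ 1 (mod 4), exponent 1.
All primes ≡ 3 (mod 4) appear to even exponent (or don't appear), so by the two-squares theorem n IS expressible as a sum of two squares.
Step 3: Build a representation. Here n = 29 · 61 · 97 is a product of primes ≡ 1 (mod 4). Each prime p ≡ 1 (mod 4) is itself a sum of two squares; find a² by testing p − a² for a perfect square:
  29: 29 − 1² = 28, 29 − 2² = 25 = 5² ⇒ 29 = 2² + 5².
  61: 61 − 1² = 60, 61 − 2² = 57, 61 − 3² = 52, 61 − 4² = 45, 61 − 5² = 36 = 6² ⇒ 61 = 5² + 6².
  97: 97 − 1² = 96, 97 − 2² = 93, 97 − 3² = 88, 97 − 4² = 81 = 9² ⇒ 97 = 4² + 9².
  Combine using the Brahmagupta–Fibonacci identity (a² + b²)(c² + d²) = (ac − bd)² + (ad + bc)² = (ac + bd)² + (ad − bc)²:
  29 · 61 = 1769: from (2² + 5²)(5² + 6²), take (2·5 − 5·6, 2·6 + 5·5) = (10 − 30, 12 + 25) = (-20, 37); dropping signs (only squares matter) gives (20, 37); check 20² + 37² = 400 + 1369 = 1769 ✓.
  1769 · 97 = 171593: from (20² + 37²)(4² + 9²), take (20·4 − 37·9, 20·9 + 37·4) = (80 − 333, 180 + 148) = (-253, 328); dropping signs (only squares matter) gives (253, 328); check 253² + 328² = 64009 + 107584 = 171593 ✓.
Step 4: Order so x ≤ y and verify: 253² + 328² = 64009 + 107584 = 171593 = n. ✓

n = 171593 = 253² + 328² (one valid representation with x ≤ y).


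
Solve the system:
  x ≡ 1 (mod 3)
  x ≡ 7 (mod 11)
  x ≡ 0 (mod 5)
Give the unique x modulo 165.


Moduli 3, 11, 5 are pairwise coprime; by CRT there is a unique solution modulo M = 3 · 11 · 5 = 165.
Solve pairwise, accumulating the modulus:
  Start with x ≡ 1 (mod 3).
  Combine with x ≡ 7 (mod 11): since gcd(3, 11) = 1, we get a unique residue mod 33.
    Write x = 1 + 3·t and substitute into x ≡ 7 (mod 11): 3·t ≡ 7 − 1 = 6 (mod 11).
    The inverse of 3 mod 11 is 4 (since 3·4 = 12 = 1·11 + 1), so t ≡ 4·6 = 24 ≡ 2 (mod 11).
    Then x = 1 + 3·2 = 7, valid modulo lcm(3, 11) = 33: x ≡ 7 (mod 33).
  Combine with x ≡ 0 (mod 5): since gcd(33, 5) = 1, we get a unique residue mod 165.
    Write x = 7 + 33·t and substitute into x ≡ 0 (mod 5): 33·t ≡ 0 − 7 = -7 (mod 5).
    Reduce coefficients mod 5: 3·t ≡ 3 (mod 5).
    The inverse of 3 mod 5 is 2 (since 3·2 = 6 = 1·5 + 1), so t ≡ 2·3 = 6 ≡ 1 (mod 5).
    Then x = 7 + 33·1 = 40, valid modulo lcm(33, 5) = 165: x ≡ 40 (mod 165).
Verify: 40 mod 3 = 1 ✓, 40 mod 11 = 7 ✓, 40 mod 5 = 0 ✓.

x ≡ 40 (mod 165).


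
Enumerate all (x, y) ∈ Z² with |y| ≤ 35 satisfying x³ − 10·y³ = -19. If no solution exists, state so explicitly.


The equation is x³ - 10y³ = -19. For fixed y, x³ = 10·y³ − 19, so a solution requires the RHS to be a perfect cube.
Strategy: iterate y from -35 to 35, compute RHS = 10·y³ − 19, and check whether it is a (positive or negative) perfect cube.
Check small values of y:
  y = 0: RHS = -19 is not a perfect cube.
  y = 1: RHS = -9 is not a perfect cube.
  y = -1: RHS = -29 is not a perfect cube.
  y = 2: RHS = 61 is not a perfect cube.
  y = -2: RHS = -99 is not a perfect cube.
  y = 3: RHS = 251 is not a perfect cube.
  y = -3: RHS = -289 is not a perfect cube.
Continuing the search up to |y| = 35 finds no solutions either.
No (x, y) in the scanned range satisfies the equation.

No integer solutions with |y| ≤ 35.


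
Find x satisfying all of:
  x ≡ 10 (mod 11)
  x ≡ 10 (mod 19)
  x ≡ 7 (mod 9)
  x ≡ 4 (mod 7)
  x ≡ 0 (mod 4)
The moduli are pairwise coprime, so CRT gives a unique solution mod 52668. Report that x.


Product of moduli M = 11 · 19 · 9 · 7 · 4 = 52668.
Merge one congruence at a time:
  Start: x ≡ 10 (mod 11).
  Combine with x ≡ 10 (mod 19); new modulus lcm = 209.
    Write x = 10 + 11·t and substitute into x ≡ 10 (mod 19): 11·t ≡ 10 − 10 = 0 (mod 19).
    The inverse of 11 mod 19 is 7 (since 11·7 = 77 = 4·19 + 1), so t ≡ 7·0 = 0 ≡ 0 (mod 19).
    Then x = 10 + 11·0 = 10, valid modulo lcm(11, 19) = 209: x ≡ 10 (mod 209).
  Combine with x ≡ 7 (mod 9); new modulus lcm = 1881.
    Write x = 10 + 209·t and substitute into x ≡ 7 (mod 9): 209·t ≡ 7 − 10 = -3 (mod 9).
    Reduce coefficients mod 9: 2·t ≡ 6 (mod 9).
    The inverse of 2 mod 9 is 5 (since 2·5 = 10 = 1·9 + 1), so t ≡ 5·6 = 30 ≡ 3 (mod 9).
    Then x = 10 + 209·3 = 637, valid modulo lcm(209, 9) = 1881: x ≡ 637 (mod 1881).
  Combine with x ≡ 4 (mod 7); new modulus lcm = 13167.
    Write x = 637 + 1881·t and substitute into x ≡ 4 (mod 7): 1881·t ≡ 4 − 637 = -633 (mod 7).
    Reduce coefficients mod 7: 5·t ≡ 4 (mod 7).
    The inverse of 5 mod 7 is 3 (since 5·3 = 15 = 2·7 + 1), so t ≡ 3·4 = 12 ≡ 5 (mod 7).
    Then x = 637 + 1881·5 = 10042, valid modulo lcm(1881, 7) = 13167: x ≡ 10042 (mod 13167).
  Combine with x ≡ 0 (mod 4); new modulus lcm = 52668.
    Write x = 10042 + 13167·t and substitute into x ≡ 0 (mod 4): 13167·t ≡ 0 − 10042 = -10042 (mod 4).
    Reduce coefficients mod 4: 3·t ≡ 2 (mod 4).
    The inverse of 3 mod 4 is 3 (since 3·3 = 9 = 2·4 + 1), so t ≡ 3·2 = 6 ≡ 2 (mod 4).
    Then x = 10042 + 13167·2 = 36376, valid modulo lcm(13167, 4) = 52668: x ≡ 36376 (mod 52668).
Verify against each original: 36376 mod 11 = 10, 36376 mod 19 = 10, 36376 mod 9 = 7, 36376 mod 7 = 4, 36376 mod 4 = 0.

x ≡ 36376 (mod 52668).


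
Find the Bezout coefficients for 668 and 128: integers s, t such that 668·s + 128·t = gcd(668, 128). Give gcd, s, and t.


Euclidean algorithm on (668, 128) — divide until remainder is 0:
  668 = 5 · 128 + 28
  128 = 4 · 28 + 16
  28 = 1 · 16 + 12
  16 = 1 · 12 + 4
  12 = 3 · 4 + 0
gcd(668, 128) = 4.
Track Bezout coefficients alongside the remainders: start with r₀ = 668 = a·1 + b·0 (s = 1, t = 0) and r₁ = 128 = a·0 + b·1 (s = 0, t = 1); each new remainder r_{k+1} = r_{k-1} − q_k·r_k inherits s_{k+1} = s_{k-1} − q_k·s_k, t_{k+1} = t_{k-1} − q_k·t_k, so r_k = a·s_k + b·t_k at every step:
  q = 5: r = 28, s = 1 − 5·0 = 1, t = 0 − 5·1 = -5  (check: 668·1 + 128·(-5) = 28)
  q = 4: r = 16, s = 0 − 4·1 = -4, t = 1 − 4·(-5) = 21  (check: 668·(-4) + 128·21 = 16)
  q = 1: r = 12, s = 1 − 1·(-4) = 5, t = -5 − 1·21 = -26  (check: 668·5 + 128·(-26) = 12)
  q = 1: r = 4, s = -4 − 1·5 = -9, t = 21 − 1·(-26) = 47  (check: 668·(-9) + 128·47 = 4)
The row with r = 4 (the gcd) gives the Bezout coefficients s = -9, t = 47.
Result: 668 · (-9) + 128 · (47) = 4.

gcd(668, 128) = 4; s = -9, t = 47 (check: 668·(-9) + 128·47 = 4).


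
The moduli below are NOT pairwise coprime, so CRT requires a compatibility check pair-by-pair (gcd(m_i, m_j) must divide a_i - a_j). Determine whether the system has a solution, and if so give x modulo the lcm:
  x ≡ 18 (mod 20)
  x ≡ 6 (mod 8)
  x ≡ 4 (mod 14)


Moduli 20, 8, 14 are not pairwise coprime, so CRT works modulo lcm(m_i) when all pairwise compatibility conditions hold.
Pairwise compatibility: gcd(m_i, m_j) must divide a_i - a_j for every pair.
Merge one congruence at a time:
  Start: x ≡ 18 (mod 20).
  Combine with x ≡ 6 (mod 8): gcd(20, 8) = 4; 6 - 18 = -12, which IS divisible by 4, so compatible.
    Write x = 18 + 20·t and substitute into x ≡ 6 (mod 8): 20·t ≡ 6 − 18 = -12 (mod 8).
    Divide the congruence (and modulus) by g = 4: 5·t ≡ -3 (mod 2).
    Reduce coefficients mod 2: 1·t ≡ 1 (mod 2).
    So t ≡ 1 (mod 2).
    Then x = 18 + 20·1 = 38, valid modulo lcm(20, 8) = 40: x ≡ 38 (mod 40).
  Combine with x ≡ 4 (mod 14): gcd(40, 14) = 2; 4 - 38 = -34, which IS divisible by 2, so compatible.
    Write x = 38 + 40·t and substitute into x ≡ 4 (mod 14): 40·t ≡ 4 − 38 = -34 (mod 14).
    Divide the congruence (and modulus) by g = 2: 20·t ≡ -17 (mod 7).
    Reduce coefficients mod 7: 6·t ≡ 4 (mod 7).
    The inverse of 6 mod 7 is 6 (since 6·6 = 36 = 5·7 + 1), so t ≡ 6·4 = 24 ≡ 3 (mod 7).
    Then x = 38 + 40·3 = 158, valid modulo lcm(40, 14) = 280: x ≡ 158 (mod 280).
Verify: 158 mod 20 = 18, 158 mod 8 = 6, 158 mod 14 = 4.

x ≡ 158 (mod 280).


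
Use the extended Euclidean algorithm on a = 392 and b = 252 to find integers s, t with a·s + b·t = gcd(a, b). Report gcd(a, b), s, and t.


Euclidean algorithm on (392, 252) — divide until remainder is 0:
  392 = 1 · 252 + 140
  252 = 1 · 140 + 112
  140 = 1 · 112 + 28
  112 = 4 · 28 + 0
gcd(392, 252) = 28.
Track Bezout coefficients alongside the remainders: start with r₀ = 392 = a·1 + b·0 (s = 1, t = 0) and r₁ = 252 = a·0 + b·1 (s = 0, t = 1); each new remainder r_{k+1} = r_{k-1} − q_k·r_k inherits s_{k+1} = s_{k-1} − q_k·s_k, t_{k+1} = t_{k-1} − q_k·t_k, so r_k = a·s_k + b·t_k at every step:
  q = 1: r = 140, s = 1 − 1·0 = 1, t = 0 − 1·1 = -1  (check: 392·1 + 252·(-1) = 140)
  q = 1: r = 112, s = 0 − 1·1 = -1, t = 1 − 1·(-1) = 2  (check: 392·(-1) + 252·2 = 112)
  q = 1: r = 28, s = 1 − 1·(-1) = 2, t = -1 − 1·2 = -3  (check: 392·2 + 252·(-3) = 28)
The row with r = 28 (the gcd) gives the Bezout coefficients s = 2, t = -3.
Result: 392 · (2) + 252 · (-3) = 28.

gcd(392, 252) = 28; s = 2, t = -3 (check: 392·2 + 252·(-3) = 28).


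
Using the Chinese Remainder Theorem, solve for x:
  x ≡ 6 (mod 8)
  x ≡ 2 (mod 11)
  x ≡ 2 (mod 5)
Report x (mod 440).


Moduli 8, 11, 5 are pairwise coprime; by CRT there is a unique solution modulo M = 8 · 11 · 5 = 440.
Solve pairwise, accumulating the modulus:
  Start with x ≡ 6 (mod 8).
  Combine with x ≡ 2 (mod 11): since gcd(8, 11) = 1, we get a unique residue mod 88.
    Write x = 6 + 8·t and substitute into x ≡ 2 (mod 11): 8·t ≡ 2 − 6 = -4 (mod 11).
    Reduce coefficients mod 11: 8·t ≡ 7 (mod 11).
    The inverse of 8 mod 11 is 7 (since 8·7 = 56 = 5·11 + 1), so t ≡ 7·7 = 49 ≡ 5 (mod 11).
    Then x = 6 + 8·5 = 46, valid modulo lcm(8, 11) = 88: x ≡ 46 (mod 88).
  Combine with x ≡ 2 (mod 5): since gcd(88, 5) = 1, we get a unique residue mod 440.
    Write x = 46 + 88·t and substitute into x ≡ 2 (mod 5): 88·t ≡ 2 − 46 = -44 (mod 5).
    Reduce coefficients mod 5: 3·t ≡ 1 (mod 5).
    The inverse of 3 mod 5 is 2 (since 3·2 = 6 = 1·5 + 1), so t ≡ 2·1 = 2 ≡ 2 (mod 5).
    Then x = 46 + 88·2 = 222, valid modulo lcm(88, 5) = 440: x ≡ 222 (mod 440).
Verify: 222 mod 8 = 6 ✓, 222 mod 11 = 2 ✓, 222 mod 5 = 2 ✓.

x ≡ 222 (mod 440).


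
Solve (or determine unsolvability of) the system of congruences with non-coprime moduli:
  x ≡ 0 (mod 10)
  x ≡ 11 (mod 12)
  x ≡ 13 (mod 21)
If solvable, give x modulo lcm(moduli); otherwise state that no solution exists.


Moduli 10, 12, 21 are not pairwise coprime, so CRT works modulo lcm(m_i) when all pairwise compatibility conditions hold.
Pairwise compatibility: gcd(m_i, m_j) must divide a_i - a_j for every pair.
Merge one congruence at a time:
  Start: x ≡ 0 (mod 10).
  Combine with x ≡ 11 (mod 12): gcd(10, 12) = 2, and 11 - 0 = 11 is NOT divisible by 2.
    ⇒ system is inconsistent (no integer solution).

No solution (the system is inconsistent).


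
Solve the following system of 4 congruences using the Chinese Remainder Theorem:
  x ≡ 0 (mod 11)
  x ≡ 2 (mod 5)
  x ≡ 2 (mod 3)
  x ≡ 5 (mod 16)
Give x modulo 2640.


Product of moduli M = 11 · 5 · 3 · 16 = 2640.
Merge one congruence at a time:
  Start: x ≡ 0 (mod 11).
  Combine with x ≡ 2 (mod 5); new modulus lcm = 55.
    Write x = 0 + 11·t and substitute into x ≡ 2 (mod 5): 11·t ≡ 2 − 0 = 2 (mod 5).
    Reduce coefficients mod 5: 1·t ≡ 2 (mod 5).
    So t ≡ 2 (mod 5).
    Then x = 0 + 11·2 = 22, valid modulo lcm(11, 5) = 55: x ≡ 22 (mod 55).
  Combine with x ≡ 2 (mod 3); new modulus lcm = 165.
    Write x = 22 + 55·t and substitute into x ≡ 2 (mod 3): 55·t ≡ 2 − 22 = -20 (mod 3).
    Reduce coefficients mod 3: 1·t ≡ 1 (mod 3).
    So t ≡ 1 (mod 3).
    Then x = 22 + 55·1 = 77, valid modulo lcm(55, 3) = 165: x ≡ 77 (mod 165).
  Combine with x ≡ 5 (mod 16); new modulus lcm = 2640.
    Write x = 77 + 165·t and substitute into x ≡ 5 (mod 16): 165·t ≡ 5 − 77 = -72 (mod 16).
    Reduce coefficients mod 16: 5·t ≡ 8 (mod 16).
    The inverse of 5 mod 16 is 13 (since 5·13 = 65 = 4·16 + 1), so t ≡ 13·8 = 104 ≡ 8 (mod 16).
    Then x = 77 + 165·8 = 1397, valid modulo lcm(165, 16) = 2640: x ≡ 1397 (mod 2640).
Verify against each original: 1397 mod 11 = 0, 1397 mod 5 = 2, 1397 mod 3 = 2, 1397 mod 16 = 5.

x ≡ 1397 (mod 2640).


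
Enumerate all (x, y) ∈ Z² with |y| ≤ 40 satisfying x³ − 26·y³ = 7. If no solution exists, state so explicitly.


The equation is x³ - 26y³ = 7. For fixed y, x³ = 26·y³ + 7, so a solution requires the RHS to be a perfect cube.
Strategy: iterate y from -40 to 40, compute RHS = 26·y³ + 7, and check whether it is a (positive or negative) perfect cube.
Check small values of y:
  y = 0: RHS = 7 is not a perfect cube.
  y = 1: RHS = 33 is not a perfect cube.
  y = -1: RHS = -19 is not a perfect cube.
  y = 2: RHS = 215 is not a perfect cube.
  y = -2: RHS = -201 is not a perfect cube.
  y = 3: RHS = 709 is not a perfect cube.
  y = -3: RHS = -695 is not a perfect cube.
Continuing the search up to |y| = 40 finds no solutions either.
No (x, y) in the scanned range satisfies the equation.

No integer solutions with |y| ≤ 40.


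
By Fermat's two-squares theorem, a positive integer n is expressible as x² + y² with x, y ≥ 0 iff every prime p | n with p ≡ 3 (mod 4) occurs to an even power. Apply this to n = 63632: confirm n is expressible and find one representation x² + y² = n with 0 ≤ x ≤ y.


Step 1: Factor n = 63632 = 2^4 · 41 · 97.
Step 2: Check the mod-4 condition on each prime factor: 2 = 2 (special); 41 ≡ 1 (mod 4), exponent 1; 97 ≡ 1 (mod 4), exponent 1.
All primes ≡ 3 (mod 4) appear to even exponent (or don't appear), so by the two-squares theorem n IS expressible as a sum of two squares.
Step 3: Build a representation. Group n = k² · m with k = 4 and m = 41 · 97 = 3977 (a product of primes ≡ 1 (mod 4)); a representation of m scales to one of n via (k·x)² + (k·y)² = k²(x² + y²). Each prime p ≡ 1 (mod 4) is itself a sum of two squares; find a² by testing p − a² for a perfect square:
  41: 41 − 1² = 40, 41 − 2² = 37, 41 − 3² = 32, 41 − 4² = 25 = 5² ⇒ 41 = 4² + 5².
  97: 97 − 1² = 96, 97 − 2² = 93, 97 − 3² = 88, 97 − 4² = 81 = 9² ⇒ 97 = 4² + 9².
  Combine using the Brahmagupta–Fibonacci identity (a² + b²)(c² + d²) = (ac − bd)² + (ad + bc)² = (ac + bd)² + (ad − bc)²:
  41 · 97 = 3977: from (4² + 5²)(4² + 9²), take (4·4 − 5·9, 4·9 + 5·4) = (16 − 45, 36 + 20) = (-29, 56); dropping signs (only squares matter) gives (29, 56); check 29² + 56² = 841 + 3136 = 3977 ✓.
  Scale by k = 4: (4·29, 4·56) = (116, 224).
Step 4: Order so x ≤ y and verify: 116² + 224² = 13456 + 50176 = 63632 = n. ✓

n = 63632 = 116² + 224² (one valid representation with x ≤ y).


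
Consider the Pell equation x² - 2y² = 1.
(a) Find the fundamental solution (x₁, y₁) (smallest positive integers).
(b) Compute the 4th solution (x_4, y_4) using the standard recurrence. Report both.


Step 1: Find the fundamental solution (x₁, y₁) of x² - 2y² = 1.
  Expand √2 as a continued fraction. a₀ = ⌊√2⌋ = 1; iterate m_{k+1} = d_k·a_k − m_k, d_{k+1} = (2 − m_{k+1}²)/d_k, a_{k+1} = ⌊(a₀ + m_{k+1})/d_{k+1}⌋ (starting m₀ = 0, d₀ = 1), with convergents p_k = a_k·p_{k-1} + p_{k-2}, q_k = a_k·q_{k-1} + q_{k-2} (p₋₁ = 1, q₋₁ = 0):
  k = 0: a₀ = 1; p₀/q₀ = 1/1; p₀² − 2·q₀² = 1 − 2 = -1.
  k = 1: m = 1, d = 1, a = ⌊(1 + 1)/1⌋ = 2; p/q = (2·1 + 1)/(2·1 + 0) = 3/2; p² − 2·q² = 9 − 8 = 1.
  The first convergent with p² − 2·q² = 1 gives the fundamental solution (x₁, y₁) = (3, 2).
Step 2: Apply the recurrence (x_{n+1}, y_{n+1}) = (x₁x_n + 2y₁y_n, x₁y_n + y₁x_n) repeatedly.
  From (x_1, y_1) = (3, 2): x_2 = 3·3 + 2·2·2 = 17; y_2 = 3·2 + 2·3 = 12.
  From (x_2, y_2) = (17, 12): x_3 = 3·17 + 2·2·12 = 99; y_3 = 3·12 + 2·17 = 70.
  From (x_3, y_3) = (99, 70): x_4 = 3·99 + 2·2·70 = 577; y_4 = 3·70 + 2·99 = 408.
Step 3: Verify x_4² - 2·y_4² = 332929 - 332928 = 1 (should be 1). ✓

(x_1, y_1) = (3, 2); (x_4, y_4) = (577, 408).


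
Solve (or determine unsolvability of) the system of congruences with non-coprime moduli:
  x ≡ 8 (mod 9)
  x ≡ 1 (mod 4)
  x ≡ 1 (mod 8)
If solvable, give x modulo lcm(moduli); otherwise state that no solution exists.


Moduli 9, 4, 8 are not pairwise coprime, so CRT works modulo lcm(m_i) when all pairwise compatibility conditions hold.
Pairwise compatibility: gcd(m_i, m_j) must divide a_i - a_j for every pair.
Merge one congruence at a time:
  Start: x ≡ 8 (mod 9).
  Combine with x ≡ 1 (mod 4): gcd(9, 4) = 1; 1 - 8 = -7, which IS divisible by 1, so compatible.
    Write x = 8 + 9·t and substitute into x ≡ 1 (mod 4): 9·t ≡ 1 − 8 = -7 (mod 4).
    Reduce coefficients mod 4: 1·t ≡ 1 (mod 4).
    So t ≡ 1 (mod 4).
    Then x = 8 + 9·1 = 17, valid modulo lcm(9, 4) = 36: x ≡ 17 (mod 36).
  Combine with x ≡ 1 (mod 8): gcd(36, 8) = 4; 1 - 17 = -16, which IS divisible by 4, so compatible.
    Write x = 17 + 36·t and substitute into x ≡ 1 (mod 8): 36·t ≡ 1 − 17 = -16 (mod 8).
    Divide the congruence (and modulus) by g = 4: 9·t ≡ -4 (mod 2).
    Reduce coefficients mod 2: 1·t ≡ 0 (mod 2).
    So t ≡ 0 (mod 2).
    Then x = 17 + 36·0 = 17, valid modulo lcm(36, 8) = 72: x ≡ 17 (mod 72).
Verify: 17 mod 9 = 8, 17 mod 4 = 1, 17 mod 8 = 1.

x ≡ 17 (mod 72).


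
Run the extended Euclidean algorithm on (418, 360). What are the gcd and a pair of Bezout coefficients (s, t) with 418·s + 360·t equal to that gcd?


Euclidean algorithm on (418, 360) — divide until remainder is 0:
  418 = 1 · 360 + 58
  360 = 6 · 58 + 12
  58 = 4 · 12 + 10
  12 = 1 · 10 + 2
  10 = 5 · 2 + 0
gcd(418, 360) = 2.
Track Bezout coefficients alongside the remainders: start with r₀ = 418 = a·1 + b·0 (s = 1, t = 0) and r₁ = 360 = a·0 + b·1 (s = 0, t = 1); each new remainder r_{k+1} = r_{k-1} − q_k·r_k inherits s_{k+1} = s_{k-1} − q_k·s_k, t_{k+1} = t_{k-1} − q_k·t_k, so r_k = a·s_k + b·t_k at every step:
  q = 1: r = 58, s = 1 − 1·0 = 1, t = 0 − 1·1 = -1  (check: 418·1 + 360·(-1) = 58)
  q = 6: r = 12, s = 0 − 6·1 = -6, t = 1 − 6·(-1) = 7  (check: 418·(-6) + 360·7 = 12)
  q = 4: r = 10, s = 1 − 4·(-6) = 25, t = -1 − 4·7 = -29  (check: 418·25 + 360·(-29) = 10)
  q = 1: r = 2, s = -6 − 1·25 = -31, t = 7 − 1·(-29) = 36  (check: 418·(-31) + 360·36 = 2)
The row with r = 2 (the gcd) gives the Bezout coefficients s = -31, t = 36.
Result: 418 · (-31) + 360 · (36) = 2.

gcd(418, 360) = 2; s = -31, t = 36 (check: 418·(-31) + 360·36 = 2).


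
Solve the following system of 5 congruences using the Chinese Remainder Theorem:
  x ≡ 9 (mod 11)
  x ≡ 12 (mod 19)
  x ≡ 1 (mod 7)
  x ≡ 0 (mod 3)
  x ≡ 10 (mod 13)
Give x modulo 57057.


Product of moduli M = 11 · 19 · 7 · 3 · 13 = 57057.
Merge one congruence at a time:
  Start: x ≡ 9 (mod 11).
  Combine with x ≡ 12 (mod 19); new modulus lcm = 209.
    Write x = 9 + 11·t and substitute into x ≡ 12 (mod 19): 11·t ≡ 12 − 9 = 3 (mod 19).
    The inverse of 11 mod 19 is 7 (since 11·7 = 77 = 4·19 + 1), so t ≡ 7·3 = 21 ≡ 2 (mod 19).
    Then x = 9 + 11·2 = 31, valid modulo lcm(11, 19) = 209: x ≡ 31 (mod 209).
  Combine with x ≡ 1 (mod 7); new modulus lcm = 1463.
    Write x = 31 + 209·t and substitute into x ≡ 1 (mod 7): 209·t ≡ 1 − 31 = -30 (mod 7).
    Reduce coefficients mod 7: 6·t ≡ 5 (mod 7).
    The inverse of 6 mod 7 is 6 (since 6·6 = 36 = 5·7 + 1), so t ≡ 6·5 = 30 ≡ 2 (mod 7).
    Then x = 31 + 209·2 = 449, valid modulo lcm(209, 7) = 1463: x ≡ 449 (mod 1463).
  Combine with x ≡ 0 (mod 3); new modulus lcm = 4389.
    Write x = 449 + 1463·t and substitute into x ≡ 0 (mod 3): 1463·t ≡ 0 − 449 = -449 (mod 3).
    Reduce coefficients mod 3: 2·t ≡ 1 (mod 3).
    The inverse of 2 mod 3 is 2 (since 2·2 = 4 = 1·3 + 1), so t ≡ 2·1 = 2 ≡ 2 (mod 3).
    Then x = 449 + 1463·2 = 3375, valid modulo lcm(1463, 3) = 4389: x ≡ 3375 (mod 4389).
  Combine with x ≡ 10 (mod 13); new modulus lcm = 57057.
    Write x = 3375 + 4389·t and substitute into x ≡ 10 (mod 13): 4389·t ≡ 10 − 3375 = -3365 (mod 13).
    Reduce coefficients mod 13: 8·t ≡ 2 (mod 13).
    The inverse of 8 mod 13 is 5 (since 8·5 = 40 = 3·13 + 1), so t ≡ 5·2 = 10 ≡ 10 (mod 13).
    Then x = 3375 + 4389·10 = 47265, valid modulo lcm(4389, 13) = 57057: x ≡ 47265 (mod 57057).
Verify against each original: 47265 mod 11 = 9, 47265 mod 19 = 12, 47265 mod 7 = 1, 47265 mod 3 = 0, 47265 mod 13 = 10.

x ≡ 47265 (mod 57057).


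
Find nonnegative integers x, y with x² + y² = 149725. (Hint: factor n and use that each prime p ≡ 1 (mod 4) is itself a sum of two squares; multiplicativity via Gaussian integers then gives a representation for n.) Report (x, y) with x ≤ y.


Step 1: Factor n = 149725 = 5^2 · 53 · 113.
Step 2: Check the mod-4 condition on each prime factor: 5 ≡ 1 (mod 4), exponent 2; 53 ≡ 1 (mod 4), exponent 1; 113 ≡ 1 (mod 4), exponent 1.
All primes ≡ 3 (mod 4) appear to even exponent (or don't appear), so by the two-squares theorem n IS expressible as a sum of two squares.
Step 3: Build a representation. Group n = k² · m with k = 5 and m = 53 · 113 = 5989 (a product of primes ≡ 1 (mod 4)); a representation of m scales to one of n via (k·x)² + (k·y)² = k²(x² + y²). Each prime p ≡ 1 (mod 4) is itself a sum of two squares; find a² by testing p − a² for a perfect square:
  53: 53 − 1² = 52, 53 − 2² = 49 = 7² ⇒ 53 = 2² + 7².
  113: 113 − 1² = 112, 113 − 2² = 109, 113 − 3² = 104, 113 − 4² = 97, 113 − 5² = 88, 113 − 6² = 77, 113 − 7² = 64 = 8² ⇒ 113 = 7² + 8².
  Combine using the Brahmagupta–Fibonacci identity (a² + b²)(c² + d²) = (ac − bd)² + (ad + bc)² = (ac + bd)² + (ad − bc)²:
  53 · 113 = 5989: from (2² + 7²)(7² + 8²), take (2·7 − 7·8, 2·8 + 7·7) = (14 − 56, 16 + 49) = (-42, 65); dropping signs (only squares matter) gives (42, 65); check 42² + 65² = 1764 + 4225 = 5989 ✓.
  Scale by k = 5: (5·42, 5·65) = (210, 325).
Step 4: Order so x ≤ y and verify: 210² + 325² = 44100 + 105625 = 149725 = n. ✓

n = 149725 = 210² + 325² (one valid representation with x ≤ y).


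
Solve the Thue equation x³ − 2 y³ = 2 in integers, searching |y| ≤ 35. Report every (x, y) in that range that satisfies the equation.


The equation is x³ - 2y³ = 2. For fixed y, x³ = 2·y³ + 2, so a solution requires the RHS to be a perfect cube.
Strategy: iterate y from -35 to 35, compute RHS = 2·y³ + 2, and check whether it is a (positive or negative) perfect cube.
Check small values of y:
  y = 0: RHS = 2 is not a perfect cube.
  y = 1: RHS = 4 is not a perfect cube.
  y = -1: RHS = 0 = (0)³ ⇒ x = 0 works.
  y = 2: RHS = 18 is not a perfect cube.
  y = -2: RHS = -14 is not a perfect cube.
  y = 3: RHS = 56 is not a perfect cube.
  y = -3: RHS = -52 is not a perfect cube.
Continuing the search up to |y| = 35 finds no further solutions beyond those listed.
Collected solutions: (0, -1).

Solutions (with |y| ≤ 35): (0, -1).


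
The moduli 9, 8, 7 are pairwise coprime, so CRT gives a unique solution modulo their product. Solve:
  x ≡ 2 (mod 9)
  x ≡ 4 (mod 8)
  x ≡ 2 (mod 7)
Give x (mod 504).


Moduli 9, 8, 7 are pairwise coprime; by CRT there is a unique solution modulo M = 9 · 8 · 7 = 504.
Solve pairwise, accumulating the modulus:
  Start with x ≡ 2 (mod 9).
  Combine with x ≡ 4 (mod 8): since gcd(9, 8) = 1, we get a unique residue mod 72.
    Write x = 2 + 9·t and substitute into x ≡ 4 (mod 8): 9·t ≡ 4 − 2 = 2 (mod 8).
    Reduce coefficients mod 8: 1·t ≡ 2 (mod 8).
    So t ≡ 2 (mod 8).
    Then x = 2 + 9·2 = 20, valid modulo lcm(9, 8) = 72: x ≡ 20 (mod 72).
  Combine with x ≡ 2 (mod 7): since gcd(72, 7) = 1, we get a unique residue mod 504.
    Write x = 20 + 72·t and substitute into x ≡ 2 (mod 7): 72·t ≡ 2 − 20 = -18 (mod 7).
    Reduce coefficients mod 7: 2·t ≡ 3 (mod 7).
    The inverse of 2 mod 7 is 4 (since 2·4 = 8 = 1·7 + 1), so t ≡ 4·3 = 12 ≡ 5 (mod 7).
    Then x = 20 + 72·5 = 380, valid modulo lcm(72, 7) = 504: x ≡ 380 (mod 504).
Verify: 380 mod 9 = 2 ✓, 380 mod 8 = 4 ✓, 380 mod 7 = 2 ✓.

x ≡ 380 (mod 504).


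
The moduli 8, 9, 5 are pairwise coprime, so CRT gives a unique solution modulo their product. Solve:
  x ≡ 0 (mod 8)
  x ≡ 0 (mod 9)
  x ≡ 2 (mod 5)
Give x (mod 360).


Moduli 8, 9, 5 are pairwise coprime; by CRT there is a unique solution modulo M = 8 · 9 · 5 = 360.
Solve pairwise, accumulating the modulus:
  Start with x ≡ 0 (mod 8).
  Combine with x ≡ 0 (mod 9): since gcd(8, 9) = 1, we get a unique residue mod 72.
    Write x = 0 + 8·t and substitute into x ≡ 0 (mod 9): 8·t ≡ 0 − 0 = 0 (mod 9).
    The inverse of 8 mod 9 is 8 (since 8·8 = 64 = 7·9 + 1), so t ≡ 8·0 = 0 ≡ 0 (mod 9).
    Then x = 0 + 8·0 = 0, valid modulo lcm(8, 9) = 72: x ≡ 0 (mod 72).
  Combine with x ≡ 2 (mod 5): since gcd(72, 5) = 1, we get a unique residue mod 360.
    Write x = 0 + 72·t and substitute into x ≡ 2 (mod 5): 72·t ≡ 2 − 0 = 2 (mod 5).
    Reduce coefficients mod 5: 2·t ≡ 2 (mod 5).
    The inverse of 2 mod 5 is 3 (since 2·3 = 6 = 1·5 + 1), so t ≡ 3·2 = 6 ≡ 1 (mod 5).
    Then x = 0 + 72·1 = 72, valid modulo lcm(72, 5) = 360: x ≡ 72 (mod 360).
Verify: 72 mod 8 = 0 ✓, 72 mod 9 = 0 ✓, 72 mod 5 = 2 ✓.

x ≡ 72 (mod 360).


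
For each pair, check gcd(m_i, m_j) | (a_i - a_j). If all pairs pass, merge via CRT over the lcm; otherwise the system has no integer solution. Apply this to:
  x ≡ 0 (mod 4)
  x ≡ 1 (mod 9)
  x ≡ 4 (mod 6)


Moduli 4, 9, 6 are not pairwise coprime, so CRT works modulo lcm(m_i) when all pairwise compatibility conditions hold.
Pairwise compatibility: gcd(m_i, m_j) must divide a_i - a_j for every pair.
Merge one congruence at a time:
  Start: x ≡ 0 (mod 4).
  Combine with x ≡ 1 (mod 9): gcd(4, 9) = 1; 1 - 0 = 1, which IS divisible by 1, so compatible.
    Write x = 0 + 4·t and substitute into x ≡ 1 (mod 9): 4·t ≡ 1 − 0 = 1 (mod 9).
    The inverse of 4 mod 9 is 7 (since 4·7 = 28 = 3·9 + 1), so t ≡ 7·1 = 7 ≡ 7 (mod 9).
    Then x = 0 + 4·7 = 28, valid modulo lcm(4, 9) = 36: x ≡ 28 (mod 36).
  Combine with x ≡ 4 (mod 6): gcd(36, 6) = 6; 4 - 28 = -24, which IS divisible by 6, so compatible.
    Write x = 28 + 36·t and substitute into x ≡ 4 (mod 6): 36·t ≡ 4 − 28 = -24 (mod 6).
    Divide the congruence (and modulus) by g = 6: 6·t ≡ -4 (mod 1).
    Modulo 1 every t works; take t = 0.
    Then x = 28 + 36·0 = 28, valid modulo lcm(36, 6) = 36: x ≡ 28 (mod 36).
Verify: 28 mod 4 = 0, 28 mod 9 = 1, 28 mod 6 = 4.

x ≡ 28 (mod 36).


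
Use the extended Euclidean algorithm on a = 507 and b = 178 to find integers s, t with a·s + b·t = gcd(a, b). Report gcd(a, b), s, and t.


Euclidean algorithm on (507, 178) — divide until remainder is 0:
  507 = 2 · 178 + 151
  178 = 1 · 151 + 27
  151 = 5 · 27 + 16
  27 = 1 · 16 + 11
  16 = 1 · 11 + 5
  11 = 2 · 5 + 1
  5 = 5 · 1 + 0
gcd(507, 178) = 1.
Track Bezout coefficients alongside the remainders: start with r₀ = 507 = a·1 + b·0 (s = 1, t = 0) and r₁ = 178 = a·0 + b·1 (s = 0, t = 1); each new remainder r_{k+1} = r_{k-1} − q_k·r_k inherits s_{k+1} = s_{k-1} − q_k·s_k, t_{k+1} = t_{k-1} − q_k·t_k, so r_k = a·s_k + b·t_k at every step:
  q = 2: r = 151, s = 1 − 2·0 = 1, t = 0 − 2·1 = -2  (check: 507·1 + 178·(-2) = 151)
  q = 1: r = 27, s = 0 − 1·1 = -1, t = 1 − 1·(-2) = 3  (check: 507·(-1) + 178·3 = 27)
  q = 5: r = 16, s = 1 − 5·(-1) = 6, t = -2 − 5·3 = -17  (check: 507·6 + 178·(-17) = 16)
  q = 1: r = 11, s = -1 − 1·6 = -7, t = 3 − 1·(-17) = 20  (check: 507·(-7) + 178·20 = 11)
  q = 1: r = 5, s = 6 − 1·(-7) = 13, t = -17 − 1·20 = -37  (check: 507·13 + 178·(-37) = 5)
  q = 2: r = 1, s = -7 − 2·13 = -33, t = 20 − 2·(-37) = 94  (check: 507·(-33) + 178·94 = 1)
The row with r = 1 (the gcd) gives the Bezout coefficients s = -33, t = 94.
Result: 507 · (-33) + 178 · (94) = 1.

gcd(507, 178) = 1; s = -33, t = 94 (check: 507·(-33) + 178·94 = 1).


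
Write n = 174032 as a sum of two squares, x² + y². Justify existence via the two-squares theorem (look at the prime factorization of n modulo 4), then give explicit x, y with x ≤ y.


Step 1: Factor n = 174032 = 2^4 · 73 · 149.
Step 2: Check the mod-4 condition on each prime factor: 2 = 2 (special); 73 ≡ 1 (mod 4), exponent 1; 149 ≡ 1 (mod 4), exponent 1.
All primes ≡ 3 (mod 4) appear to even exponent (or don't appear), so by the two-squares theorem n IS expressible as a sum of two squares.
Step 3: Build a representation. Group n = k² · m with k = 4 and m = 73 · 149 = 10877 (a product of primes ≡ 1 (mod 4)); a representation of m scales to one of n via (k·x)² + (k·y)² = k²(x² + y²). Each prime p ≡ 1 (mod 4) is itself a sum of two squares; find a² by testing p − a² for a perfect square:
  73: 73 − 1² = 72, 73 − 2² = 69, 73 − 3² = 64 = 8² ⇒ 73 = 3² + 8².
  149: 149 − 1² = 148, 149 − 2² = 145, 149 − 3² = 140, 149 − 4² = 133, 149 − 5² = 124, 149 − 6² = 113, 149 − 7² = 100 = 10² ⇒ 149 = 7² + 10².
  Combine using the Brahmagupta–Fibonacci identity (a² + b²)(c² + d²) = (ac − bd)² + (ad + bc)² = (ac + bd)² + (ad − bc)²:
  73 · 149 = 10877: from (3² + 8²)(7² + 10²), take (3·7 − 8·10, 3·10 + 8·7) = (21 − 80, 30 + 56) = (-59, 86); dropping signs (only squares matter) gives (59, 86); check 59² + 86² = 3481 + 7396 = 10877 ✓.
  Scale by k = 4: (4·59, 4·86) = (236, 344).
Step 4: Order so x ≤ y and verify: 236² + 344² = 55696 + 118336 = 174032 = n. ✓

n = 174032 = 236² + 344² (one valid representation with x ≤ y).
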